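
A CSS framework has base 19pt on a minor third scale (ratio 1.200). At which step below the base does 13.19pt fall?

1.200ⁿ = 19 / 13.19 = 1.4405
n = ln(1.4405) / ln(1.200) = 0.3650 / 0.1823 ≈ 2.00

2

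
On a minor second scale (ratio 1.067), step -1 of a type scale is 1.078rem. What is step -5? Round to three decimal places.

The gap is -5 − (-1) = -4 steps, so the factor is 1.067^-4.
1.078 ÷ 1.067⁴ = 1.078 ÷ 1.29616 ≈ 0.832

0.832rem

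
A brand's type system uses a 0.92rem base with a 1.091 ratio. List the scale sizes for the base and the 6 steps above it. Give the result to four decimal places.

Step 0: 0.92rem
Step 1: 0.92 × 1.091 = 1.0037
Step 2: 0.92 × 1.091² = 1.0951
Step 3: 0.92 × 1.091³ = 1.1947
Step 4: 0.92 × 1.091⁴ = 1.3034
Step 5: 0.92 × 1.091⁵ = 1.4220
Step 6: 0.92 × 1.091⁶ = 1.5514

0.9200rem, 1.0037rem, 1.0951rem, 1.1947rem, 1.3034rem, 1.4220rem, 1.5514rem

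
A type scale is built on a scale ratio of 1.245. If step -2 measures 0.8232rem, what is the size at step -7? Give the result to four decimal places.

Moving from step -2 to step -7 is 5 steps down, so divide by r⁵.
0.8232 ÷ 1.245⁵ = 0.8232 ÷ 2.99121 ≈ 0.2752

0.2752rem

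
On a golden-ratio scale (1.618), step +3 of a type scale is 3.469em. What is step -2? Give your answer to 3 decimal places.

0.313em

Moving from step +3 to step -2 is 5 steps down, so divide by r⁵.
3.469 ÷ 1.618⁵ = 3.469 ÷ 11.08901 ≈ 0.313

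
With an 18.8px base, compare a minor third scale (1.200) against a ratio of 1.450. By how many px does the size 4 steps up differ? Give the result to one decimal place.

Minor third: 18.8 × 1.200⁴ = 38.984px
At 1.450: 18.8 × 1.450⁴ = 83.106px
Difference: 83.106 − 38.984 = 44.122px

44.1px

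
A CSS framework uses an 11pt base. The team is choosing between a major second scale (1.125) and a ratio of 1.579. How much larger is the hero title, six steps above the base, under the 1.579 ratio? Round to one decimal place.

148.2pt

Major second: 11.0 × 1.125⁶ = 22.300pt
At 1.579: 11.0 × 1.579⁶ = 170.485pt
Difference: 170.485 − 22.300 = 148.185pt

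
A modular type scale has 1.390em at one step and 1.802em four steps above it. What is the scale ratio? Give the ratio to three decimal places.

1.067

r⁴ = 1.802 / 1.390, so r = (1.802/1.390)^(1/4).
r = 1.2964^(1/4) ≈ 1.0671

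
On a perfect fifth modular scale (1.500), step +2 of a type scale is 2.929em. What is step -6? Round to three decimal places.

The gap is -6 − (2) = -8 steps, so the factor is 1.500^-8.
2.929 ÷ 1.500⁸ = 2.929 ÷ 25.62891 ≈ 0.114

0.114em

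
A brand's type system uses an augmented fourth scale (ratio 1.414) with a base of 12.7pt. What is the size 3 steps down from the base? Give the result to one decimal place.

4.5pt

Every step multiplies by the scale ratio.
12.7 ÷ 1.414³ = 12.7 ÷ 2.82715 ≈ 4.49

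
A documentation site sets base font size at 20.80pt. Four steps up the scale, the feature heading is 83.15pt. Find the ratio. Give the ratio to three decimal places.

The ratio satisfies 20.80 × r⁴ = 83.15, so r = (83.15 / 20.80)^(1/4).
r = 3.9976^(1/4) ≈ 1.4140

1.414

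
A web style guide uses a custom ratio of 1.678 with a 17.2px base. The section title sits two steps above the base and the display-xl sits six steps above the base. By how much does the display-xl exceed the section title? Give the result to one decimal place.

335.5px

Step 2: 17.2 × 1.678² = 48.430px
Step 6: 17.2 × 1.678⁶ = 383.955px
Difference: 383.955 − 48.430 = 335.525px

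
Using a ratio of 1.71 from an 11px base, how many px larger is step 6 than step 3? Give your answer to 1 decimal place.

220.0px

Step 3: 11.0 × 1.71³ = 55.002px
Step 6: 11.0 × 1.71⁶ = 275.023px
Difference: 275.023 − 55.002 = 220.021px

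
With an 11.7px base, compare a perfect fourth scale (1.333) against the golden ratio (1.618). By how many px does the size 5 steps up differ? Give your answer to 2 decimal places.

80.50px

Perfect fourth: 11.7 × 1.333⁵ = 49.2421px
Golden ratio: 11.7 × 1.618⁵ = 129.7414px
Difference: 129.7414 − 49.2421 = 80.4993px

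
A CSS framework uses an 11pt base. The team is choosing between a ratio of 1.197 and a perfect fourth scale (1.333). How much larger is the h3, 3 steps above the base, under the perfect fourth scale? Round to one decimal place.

7.2pt

At 1.197: 11.0 × 1.197³ = 18.866pt
Perfect fourth: 11.0 × 1.333³ = 26.055pt
Difference: 26.055 − 18.866 = 7.189pt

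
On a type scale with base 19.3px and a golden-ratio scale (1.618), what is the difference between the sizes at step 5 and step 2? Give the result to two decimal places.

163.49px

Step 2: 19.3 × 1.618² = 50.5259px
Step 5: 19.3 × 1.618⁵ = 214.0178px
Difference: 214.0178 − 50.5259 = 163.4919px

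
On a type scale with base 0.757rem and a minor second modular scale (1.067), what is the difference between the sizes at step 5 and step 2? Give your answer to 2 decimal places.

0.19rem

Step 2: 0.757 × 1.067² = 0.8618rem
Step 5: 0.757 × 1.067⁵ = 1.0469rem
Difference: 1.0469 − 0.8618 = 0.1851rem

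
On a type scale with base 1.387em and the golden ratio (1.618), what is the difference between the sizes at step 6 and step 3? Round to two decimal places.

19.01em

Step 3: 1.387 × 1.618³ = 5.8751em
Step 6: 1.387 × 1.618⁶ = 24.8856em
Difference: 24.8856 − 5.8751 = 19.0105em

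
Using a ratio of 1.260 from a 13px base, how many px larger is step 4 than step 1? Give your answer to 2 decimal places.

16.39px

Step 1: 13.0 × 1.260 = 16.3800px
Step 4: 13.0 × 1.260⁴ = 32.7662px
Difference: 32.7662 − 16.3800 = 16.3862px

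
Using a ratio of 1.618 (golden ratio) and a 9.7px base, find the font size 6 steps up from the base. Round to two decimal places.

174.04px

Every step multiplies by the scale ratio.
9.7 × 1.618⁶ = 9.7 × 17.94201 ≈ 174.04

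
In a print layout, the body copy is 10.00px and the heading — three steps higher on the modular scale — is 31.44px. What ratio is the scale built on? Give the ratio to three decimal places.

r³ = 31.44 / 10.00, so r = (31.44/10.00)^(1/3).
r = 3.1440^(1/3) ≈ 1.4650

1.465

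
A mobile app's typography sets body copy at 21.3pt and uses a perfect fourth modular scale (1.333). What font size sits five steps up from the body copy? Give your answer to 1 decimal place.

A modular type scale is a geometric sequence: sizeₙ = base × rⁿ.
21.3 × 1.333⁵ = 21.3 × 4.20873 ≈ 89.65

89.6pt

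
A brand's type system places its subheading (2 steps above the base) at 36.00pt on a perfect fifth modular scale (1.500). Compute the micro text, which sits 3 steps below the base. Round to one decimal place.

4.7pt

The gap is -3 − (2) = -5 steps, so the factor is 1.500^-5.
36.00 ÷ 1.500⁵ = 36.00 ÷ 7.59375 ≈ 4.741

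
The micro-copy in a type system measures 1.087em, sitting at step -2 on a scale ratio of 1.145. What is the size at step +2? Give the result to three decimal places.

1.868em

The gap is 2 − (-2) = 4 steps, so the factor is 1.145^4.
1.087 × 1.145⁴ = 1.087 × 1.71879 ≈ 1.868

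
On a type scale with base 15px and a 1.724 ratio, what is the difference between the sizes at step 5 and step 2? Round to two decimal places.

Step 2: 15.0 × 1.724² = 44.5826px
Step 5: 15.0 × 1.724⁵ = 228.4428px
Difference: 228.4428 − 44.5826 = 183.8602px

183.86px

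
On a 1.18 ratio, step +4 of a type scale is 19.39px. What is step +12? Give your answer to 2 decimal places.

72.88px

19.39 × 1.18⁸ = 19.39 × 3.75886 ≈ 72.884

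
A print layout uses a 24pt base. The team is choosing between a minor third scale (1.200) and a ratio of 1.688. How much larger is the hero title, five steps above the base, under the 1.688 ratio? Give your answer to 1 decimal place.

Minor third: 24.0 × 1.200⁵ = 59.720pt
At 1.688: 24.0 × 1.688⁵ = 328.907pt
Difference: 328.907 − 59.720 = 269.187pt

269.2pt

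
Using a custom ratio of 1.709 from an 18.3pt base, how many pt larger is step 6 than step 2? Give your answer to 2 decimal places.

Step 2: 18.3 × 1.709² = 53.4485pt
Step 6: 18.3 × 1.709⁶ = 455.9356pt
Difference: 455.9356 − 53.4485 = 402.4871pt

402.49pt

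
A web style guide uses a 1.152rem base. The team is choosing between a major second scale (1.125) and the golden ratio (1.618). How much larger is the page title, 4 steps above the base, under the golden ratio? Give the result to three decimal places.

Major second: 1.152 × 1.125⁴ = 1.84528rem
Golden ratio: 1.152 × 1.618⁴ = 7.89526rem
Difference: 7.89526 − 1.84528 = 6.04998rem

6.050rem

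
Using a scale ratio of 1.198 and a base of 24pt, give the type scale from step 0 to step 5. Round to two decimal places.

Step 0: 24pt
Step 1: 24.0 × 1.198 = 28.75
Step 2: 24.0 × 1.198² = 34.44
Step 3: 24.0 × 1.198³ = 41.26
Step 4: 24.0 × 1.198⁴ = 49.44
Step 5: 24.0 × 1.198⁵ = 59.22

24.00pt, 28.75pt, 34.44pt, 41.26pt, 49.44pt, 59.22pt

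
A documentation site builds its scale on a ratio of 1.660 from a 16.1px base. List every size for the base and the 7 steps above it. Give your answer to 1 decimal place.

Step 0: 16.1px
Step 1: 16.1 × 1.660 = 26.7
Step 2: 16.1 × 1.660² = 44.4
Step 3: 16.1 × 1.660³ = 73.6
Step 4: 16.1 × 1.660⁴ = 122.3
Step 5: 16.1 × 1.660⁵ = 202.9
Step 6: 16.1 × 1.660⁶ = 336.9
Step 7: 16.1 × 1.660⁷ = 559.2

16.1px, 26.7px, 44.4px, 73.6px, 122.3px, 202.9px, 336.9px, 559.2px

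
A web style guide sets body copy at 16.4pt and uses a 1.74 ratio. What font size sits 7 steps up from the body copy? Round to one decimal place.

791.9pt

A modular type scale is a geometric sequence: sizeₙ = base × rⁿ.
16.4 × 1.74⁷ = 16.4 × 48.28861 ≈ 791.93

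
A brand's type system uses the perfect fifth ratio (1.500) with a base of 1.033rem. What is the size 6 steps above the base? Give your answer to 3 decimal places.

1.033 × 1.500⁶ = 1.033 × 11.39062 ≈ 11.767

11.767rem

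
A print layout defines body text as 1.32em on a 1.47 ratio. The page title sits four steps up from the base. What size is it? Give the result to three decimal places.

Every step multiplies by the scale ratio.
1.32 × 1.47⁴ = 1.32 × 4.66949 ≈ 6.164

6.164em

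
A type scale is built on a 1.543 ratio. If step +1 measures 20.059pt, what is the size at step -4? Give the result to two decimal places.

20.059 ÷ 1.543⁵ = 20.059 ÷ 8.74641 ≈ 2.293

2.29pt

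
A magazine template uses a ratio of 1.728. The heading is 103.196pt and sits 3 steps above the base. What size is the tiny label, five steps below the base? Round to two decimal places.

The gap is -5 − (3) = -8 steps, so the factor is 1.728^-8.
103.196 ÷ 1.728⁸ = 103.196 ÷ 79.49685 ≈ 1.298

1.30pt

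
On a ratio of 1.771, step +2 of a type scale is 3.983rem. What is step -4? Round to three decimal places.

0.129rem

Moving from step +2 to step -4 is 6 steps down, so divide by r⁶.
3.983 ÷ 1.771⁶ = 3.983 ÷ 30.85399 ≈ 0.129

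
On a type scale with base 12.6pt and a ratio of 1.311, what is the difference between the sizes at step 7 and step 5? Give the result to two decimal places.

Step 5: 12.6 × 1.311⁵ = 48.7960pt
Step 7: 12.6 × 1.311⁷ = 83.8667pt
Difference: 83.8667 − 48.7960 = 35.0707pt

35.07pt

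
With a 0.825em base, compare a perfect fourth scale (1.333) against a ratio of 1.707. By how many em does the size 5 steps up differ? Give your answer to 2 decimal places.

Perfect fourth: 0.825 × 1.333⁵ = 3.4722em
At 1.707: 0.825 × 1.707⁵ = 11.9570em
Difference: 11.9570 − 3.4722 = 8.4848em

8.48em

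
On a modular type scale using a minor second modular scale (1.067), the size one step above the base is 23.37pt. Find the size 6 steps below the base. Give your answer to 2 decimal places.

23.37 ÷ 1.067⁷ = 23.37 ÷ 1.57453 ≈ 14.843

14.84pt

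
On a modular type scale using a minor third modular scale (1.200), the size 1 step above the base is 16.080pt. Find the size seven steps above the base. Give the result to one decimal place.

16.080 × 1.200⁶ = 16.080 × 2.98598 ≈ 48.015

48.0pt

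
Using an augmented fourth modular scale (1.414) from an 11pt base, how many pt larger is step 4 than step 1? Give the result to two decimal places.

28.42pt

Step 1: 11.0 × 1.414 = 15.5540pt
Step 4: 11.0 × 1.414⁴ = 43.9734pt
Difference: 43.9734 − 15.5540 = 28.4194pt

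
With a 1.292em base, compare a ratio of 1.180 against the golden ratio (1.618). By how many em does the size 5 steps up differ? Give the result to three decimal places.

At 1.180: 1.292 × 1.180⁵ = 2.95578em
Golden ratio: 1.292 × 1.618⁵ = 14.32699em
Difference: 14.32699 − 2.95578 = 11.37121em

11.371em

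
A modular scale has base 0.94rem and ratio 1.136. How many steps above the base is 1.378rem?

1.136ⁿ = 1.378 / 0.94 = 1.4660
n = ln(1.4660) / ln(1.136) = 0.3825 / 0.1275 ≈ 3.00

3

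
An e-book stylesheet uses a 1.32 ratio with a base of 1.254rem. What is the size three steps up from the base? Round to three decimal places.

Every step multiplies by the scale ratio.
1.254 × 1.32³ = 1.254 × 2.29997 ≈ 2.884

2.884rem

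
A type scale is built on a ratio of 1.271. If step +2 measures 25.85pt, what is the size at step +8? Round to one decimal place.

109.0pt

25.85 × 1.271⁶ = 25.85 × 4.21573 ≈ 108.977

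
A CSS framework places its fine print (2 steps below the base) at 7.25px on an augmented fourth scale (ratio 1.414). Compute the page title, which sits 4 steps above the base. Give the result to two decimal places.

57.95px

7.25 × 1.414⁶ = 7.25 × 7.99275 ≈ 57.947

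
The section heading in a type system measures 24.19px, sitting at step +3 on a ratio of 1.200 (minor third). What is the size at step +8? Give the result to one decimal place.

24.19 × 1.200⁵ = 24.19 × 2.48832 ≈ 60.192

60.2px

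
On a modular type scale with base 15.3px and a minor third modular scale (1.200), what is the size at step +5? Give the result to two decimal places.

38.07px

A modular type scale is a geometric sequence: sizeₙ = base × rⁿ.
15.3 × 1.200⁵ = 15.3 × 2.48832 ≈ 38.07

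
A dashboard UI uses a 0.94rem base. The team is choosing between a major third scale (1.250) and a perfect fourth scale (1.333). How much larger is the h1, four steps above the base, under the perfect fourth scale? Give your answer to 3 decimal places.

Major third: 0.94 × 1.250⁴ = 2.29492rem
Perfect fourth: 0.94 × 1.333⁴ = 2.96789rem
Difference: 2.96789 − 2.29492 = 0.67297rem

0.673rem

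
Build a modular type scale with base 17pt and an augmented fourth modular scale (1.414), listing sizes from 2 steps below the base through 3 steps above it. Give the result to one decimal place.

8.5pt, 12.0pt, 17.0pt, 24.0pt, 34.0pt, 48.1pt

Step -2: 17.0 ÷ 1.414² = 8.5
Step -1: 17.0 ÷ 1.414 = 12.0
Step 0: 17pt
Step 1: 17.0 × 1.414 = 24.0
Step 2: 17.0 × 1.414² = 34.0
Step 3: 17.0 × 1.414³ = 48.1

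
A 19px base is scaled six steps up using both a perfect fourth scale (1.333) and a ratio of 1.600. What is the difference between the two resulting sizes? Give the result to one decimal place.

Perfect fourth: 19.0 × 1.333⁶ = 106.594px
At 1.600: 19.0 × 1.600⁶ = 318.767px
Difference: 318.767 − 106.594 = 212.173px

212.2px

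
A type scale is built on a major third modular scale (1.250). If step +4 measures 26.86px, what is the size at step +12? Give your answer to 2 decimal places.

160.10px

Moving from step +4 to step +12 is 8 steps up, so multiply by r⁸.
26.86 × 1.250⁸ = 26.86 × 5.96046 ≈ 160.098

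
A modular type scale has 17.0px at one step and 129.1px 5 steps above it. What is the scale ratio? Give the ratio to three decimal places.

1.500

The ratio satisfies 17.0 × r⁵ = 129.1, so r = (129.1 / 17.0)^(1/5).
r = 7.5941^(1/5) ≈ 1.5000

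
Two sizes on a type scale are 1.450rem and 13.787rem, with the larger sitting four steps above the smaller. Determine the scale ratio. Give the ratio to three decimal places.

1.756

The ratio satisfies 1.450 × r⁴ = 13.787, so r = (13.787 / 1.450)^(1/4).
r = 9.5083^(1/4) ≈ 1.7560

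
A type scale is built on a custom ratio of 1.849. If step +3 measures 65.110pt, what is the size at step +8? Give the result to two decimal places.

1407.12pt

Moving from step +3 to step +8 is 5 steps up, so multiply by r⁵.
65.110 × 1.849⁵ = 65.110 × 21.61148 ≈ 1407.124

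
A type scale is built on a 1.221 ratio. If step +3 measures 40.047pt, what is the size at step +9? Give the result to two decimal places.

132.70pt

40.047 × 1.221⁶ = 40.047 × 3.31355 ≈ 132.698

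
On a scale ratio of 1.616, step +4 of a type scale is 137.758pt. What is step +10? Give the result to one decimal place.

137.758 × 1.616⁶ = 137.758 × 17.80935 ≈ 2453.381

2453.4pt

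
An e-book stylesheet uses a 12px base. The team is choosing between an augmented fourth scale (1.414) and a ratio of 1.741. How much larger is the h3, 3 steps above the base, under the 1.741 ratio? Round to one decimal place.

Augmented fourth: 12.0 × 1.414³ = 33.926px
At 1.741: 12.0 × 1.741³ = 63.325px
Difference: 63.325 − 33.926 = 29.399px

29.4px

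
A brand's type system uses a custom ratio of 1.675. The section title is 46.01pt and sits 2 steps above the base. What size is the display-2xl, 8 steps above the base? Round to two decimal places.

1016.11pt

The gap is 8 − (2) = 6 steps, so the factor is 1.675^6.
46.01 × 1.675⁶ = 46.01 × 22.08457 ≈ 1016.111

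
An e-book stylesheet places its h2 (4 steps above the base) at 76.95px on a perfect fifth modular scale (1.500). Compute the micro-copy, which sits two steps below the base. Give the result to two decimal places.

76.95 ÷ 1.500⁶ = 76.95 ÷ 11.39062 ≈ 6.756

6.76px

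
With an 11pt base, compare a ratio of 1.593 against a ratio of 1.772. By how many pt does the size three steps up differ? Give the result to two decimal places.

16.74pt

At 1.593: 11.0 × 1.593³ = 44.4672pt
At 1.772: 11.0 × 1.772³ = 61.2046pt
Difference: 61.2046 − 44.4672 = 16.7374pt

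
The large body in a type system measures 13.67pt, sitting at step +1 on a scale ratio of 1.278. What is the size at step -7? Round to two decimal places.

1.92pt

13.67 ÷ 1.278⁸ = 13.67 ÷ 7.11618 ≈ 1.921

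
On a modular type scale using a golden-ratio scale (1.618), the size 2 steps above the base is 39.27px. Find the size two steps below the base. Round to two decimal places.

39.27 ÷ 1.618⁴ = 39.27 ÷ 6.85353 ≈ 5.730

5.73px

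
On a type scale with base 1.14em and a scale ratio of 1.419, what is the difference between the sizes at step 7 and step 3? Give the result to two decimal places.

9.95em

Step 3: 1.14 × 1.419³ = 3.2573em
Step 7: 1.14 × 1.419⁷ = 13.2063em
Difference: 13.2063 − 3.2573 = 9.9490em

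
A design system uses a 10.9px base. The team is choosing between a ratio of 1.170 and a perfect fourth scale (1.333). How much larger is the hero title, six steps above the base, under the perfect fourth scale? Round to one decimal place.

At 1.170: 10.9 × 1.170⁶ = 27.960px
Perfect fourth: 10.9 × 1.333⁶ = 61.152px
Difference: 61.152 − 27.960 = 33.192px

33.2px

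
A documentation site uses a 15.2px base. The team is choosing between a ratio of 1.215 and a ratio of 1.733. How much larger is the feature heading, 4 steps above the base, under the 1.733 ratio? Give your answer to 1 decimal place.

At 1.215: 15.2 × 1.215⁴ = 33.124px
At 1.733: 15.2 × 1.733⁴ = 137.100px
Difference: 137.100 − 33.124 = 103.976px

104.0px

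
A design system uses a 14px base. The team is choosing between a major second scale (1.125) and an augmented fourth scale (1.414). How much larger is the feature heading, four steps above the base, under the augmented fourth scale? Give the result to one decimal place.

33.5px

Major second: 14.0 × 1.125⁴ = 22.425px
Augmented fourth: 14.0 × 1.414⁴ = 55.966px
Difference: 55.966 − 22.425 = 33.541px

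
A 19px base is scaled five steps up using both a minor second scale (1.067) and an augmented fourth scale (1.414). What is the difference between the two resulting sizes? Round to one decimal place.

81.1px

Minor second: 19.0 × 1.067⁵ = 26.277px
Augmented fourth: 19.0 × 1.414⁵ = 107.399px
Difference: 107.399 − 26.277 = 81.122px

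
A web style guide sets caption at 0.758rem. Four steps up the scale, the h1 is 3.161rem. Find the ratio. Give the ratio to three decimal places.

1.429

The ratio satisfies 0.758 × r⁴ = 3.161, so r = (3.161 / 0.758)^(1/4).
r = 4.1702^(1/4) ≈ 1.4290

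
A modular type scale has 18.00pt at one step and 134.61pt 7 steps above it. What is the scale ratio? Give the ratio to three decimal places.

1.333

The ratio satisfies 18.00 × r⁷ = 134.61, so r = (134.61 / 18.00)^(1/7).
r = 7.4783^(1/7) ≈ 1.3330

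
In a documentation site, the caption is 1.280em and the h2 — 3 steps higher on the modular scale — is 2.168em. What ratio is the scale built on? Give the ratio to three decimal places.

r³ = 2.168 / 1.280, so r = (2.168/1.280)^(1/3).
r = 1.6938^(1/3) ≈ 1.1920

1.192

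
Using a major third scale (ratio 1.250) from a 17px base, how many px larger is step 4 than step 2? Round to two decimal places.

14.94px

Step 2: 17.0 × 1.250² = 26.5625px
Step 4: 17.0 × 1.250⁴ = 41.5039px
Difference: 41.5039 − 26.5625 = 14.9414px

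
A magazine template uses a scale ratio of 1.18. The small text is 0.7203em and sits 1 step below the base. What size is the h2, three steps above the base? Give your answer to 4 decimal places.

Moving from step -1 to step +3 is 4 steps up, so multiply by r⁴.
0.7203 × 1.18⁴ = 0.7203 × 1.93878 ≈ 1.3965

1.3965em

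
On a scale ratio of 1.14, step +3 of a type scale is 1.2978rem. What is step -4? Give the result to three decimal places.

1.2978 ÷ 1.14⁷ = 1.2978 ÷ 2.50227 ≈ 0.519

0.519rem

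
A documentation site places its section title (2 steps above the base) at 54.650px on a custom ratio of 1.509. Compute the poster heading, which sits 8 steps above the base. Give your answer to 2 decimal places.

54.650 × 1.509⁶ = 54.650 × 11.80689 ≈ 645.246

645.25px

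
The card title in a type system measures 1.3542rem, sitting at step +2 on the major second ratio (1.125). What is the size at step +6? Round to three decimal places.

Moving from step +2 to step +6 is 4 steps up, so multiply by r⁴.
1.3542 × 1.125⁴ = 1.3542 × 1.60181 ≈ 2.169

2.169rem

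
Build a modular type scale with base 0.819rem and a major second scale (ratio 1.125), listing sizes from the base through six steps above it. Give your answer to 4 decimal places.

Step 0: 0.819rem
Step 1: 0.819 × 1.125 = 0.9214
Step 2: 0.819 × 1.125² = 1.0365
Step 3: 0.819 × 1.125³ = 1.1661
Step 4: 0.819 × 1.125⁴ = 1.3119
Step 5: 0.819 × 1.125⁵ = 1.4759
Step 6: 0.819 × 1.125⁶ = 1.6603

0.8190rem, 0.9214rem, 1.0365rem, 1.1661rem, 1.3119rem, 1.4759rem, 1.6603rem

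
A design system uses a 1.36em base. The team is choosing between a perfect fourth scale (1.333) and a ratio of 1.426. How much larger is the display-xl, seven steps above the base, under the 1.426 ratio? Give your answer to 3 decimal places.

6.136em

Perfect fourth: 1.36 × 1.333⁷ = 10.17068em
At 1.426: 1.36 × 1.426⁷ = 16.30706em
Difference: 16.30706 − 10.17068 = 6.13638em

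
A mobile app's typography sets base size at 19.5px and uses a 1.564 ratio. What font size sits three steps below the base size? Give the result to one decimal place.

19.5 ÷ 1.564³ = 19.5 ÷ 3.82569 ≈ 5.10

5.1px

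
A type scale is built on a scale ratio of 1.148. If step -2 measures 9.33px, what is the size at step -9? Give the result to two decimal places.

Moving from step -2 to step -9 is 7 steps down, so divide by r⁷.
9.33 ÷ 1.148⁷ = 9.33 ÷ 2.62781 ≈ 3.550

3.55px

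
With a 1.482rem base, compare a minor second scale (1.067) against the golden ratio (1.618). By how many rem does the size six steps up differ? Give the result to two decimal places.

Minor second: 1.482 × 1.067⁶ = 2.1869rem
Golden ratio: 1.482 × 1.618⁶ = 26.5901rem
Difference: 26.5901 − 2.1869 = 24.4032rem

24.40rem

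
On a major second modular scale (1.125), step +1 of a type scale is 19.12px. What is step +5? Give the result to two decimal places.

19.12 × 1.125⁴ = 19.12 × 1.60181 ≈ 30.627

30.63px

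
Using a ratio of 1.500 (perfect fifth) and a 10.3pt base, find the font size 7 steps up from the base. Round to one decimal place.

176.0pt

10.3 × 1.500⁷ = 10.3 × 17.08594 ≈ 175.99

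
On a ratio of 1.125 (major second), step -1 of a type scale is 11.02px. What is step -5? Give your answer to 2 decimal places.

6.88px

11.02 ÷ 1.125⁴ = 11.02 ÷ 1.60181 ≈ 6.880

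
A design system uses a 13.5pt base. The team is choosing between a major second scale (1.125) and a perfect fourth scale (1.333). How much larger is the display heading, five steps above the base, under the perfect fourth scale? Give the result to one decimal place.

Major second: 13.5 × 1.125⁵ = 24.327pt
Perfect fourth: 13.5 × 1.333⁵ = 56.818pt
Difference: 56.818 − 24.327 = 32.491pt

32.5pt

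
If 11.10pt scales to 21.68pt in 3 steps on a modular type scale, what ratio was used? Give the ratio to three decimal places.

1.250

r³ = 21.68 / 11.10, so r = (21.68/11.10)^(1/3).
r = 1.9532^(1/3) ≈ 1.2500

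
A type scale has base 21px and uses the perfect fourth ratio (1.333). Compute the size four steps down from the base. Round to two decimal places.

Each step on a modular scale multiplies by the ratio, so the size n steps from the base is base × ratioⁿ.
21.0 ÷ 1.333⁴ = 21.0 ÷ 3.15733 ≈ 6.65

6.65px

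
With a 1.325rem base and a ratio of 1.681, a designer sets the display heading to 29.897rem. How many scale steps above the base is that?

1.681ⁿ = 29.897 / 1.325 = 22.5638
n = ln(22.5638) / ln(1.681) = 3.1163 / 0.5194 ≈ 6.00

6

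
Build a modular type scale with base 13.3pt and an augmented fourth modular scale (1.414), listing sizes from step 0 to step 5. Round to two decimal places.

Step 0: 13.3pt
Step 1: 13.3 × 1.414 = 18.81
Step 2: 13.3 × 1.414² = 26.59
Step 3: 13.3 × 1.414³ = 37.60
Step 4: 13.3 × 1.414⁴ = 53.17
Step 5: 13.3 × 1.414⁵ = 75.18

13.30pt, 18.81pt, 26.59pt, 37.60pt, 53.17pt, 75.18pt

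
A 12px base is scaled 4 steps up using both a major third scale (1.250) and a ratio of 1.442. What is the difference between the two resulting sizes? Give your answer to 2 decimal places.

22.59px

Major third: 12.0 × 1.250⁴ = 29.2969px
At 1.442: 12.0 × 1.442⁴ = 51.8851px
Difference: 51.8851 − 29.2969 = 22.5882px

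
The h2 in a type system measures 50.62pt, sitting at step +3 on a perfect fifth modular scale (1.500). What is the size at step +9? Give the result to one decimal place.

50.62 × 1.500⁶ = 50.62 × 11.39062 ≈ 576.593

576.6pt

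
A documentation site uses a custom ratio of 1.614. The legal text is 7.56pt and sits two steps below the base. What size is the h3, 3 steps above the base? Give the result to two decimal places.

82.80pt

7.56 × 1.614⁵ = 7.56 × 10.95261 ≈ 82.802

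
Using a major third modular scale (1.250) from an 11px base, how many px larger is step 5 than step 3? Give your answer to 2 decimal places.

12.08px

Step 3: 11.0 × 1.250³ = 21.4844px
Step 5: 11.0 × 1.250⁵ = 33.5693px
Difference: 33.5693 − 21.4844 = 12.0849px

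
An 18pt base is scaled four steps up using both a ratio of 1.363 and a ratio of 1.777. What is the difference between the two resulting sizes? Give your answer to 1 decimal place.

At 1.363: 18.0 × 1.363⁴ = 62.124pt
At 1.777: 18.0 × 1.777⁴ = 179.483pt
Difference: 179.483 − 62.124 = 117.359pt

117.4pt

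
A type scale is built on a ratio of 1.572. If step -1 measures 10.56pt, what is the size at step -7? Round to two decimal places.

The gap is -7 − (-1) = -6 steps, so the factor is 1.572^-6.
10.56 ÷ 1.572⁶ = 10.56 ÷ 15.09090 ≈ 0.700

0.70pt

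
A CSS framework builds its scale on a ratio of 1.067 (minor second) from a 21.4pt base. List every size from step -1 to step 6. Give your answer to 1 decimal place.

Step -1: 21.4 ÷ 1.067 = 20.1
Step 0: 21.4pt
Step 1: 21.4 × 1.067 = 22.8
Step 2: 21.4 × 1.067² = 24.4
Step 3: 21.4 × 1.067³ = 26.0
Step 4: 21.4 × 1.067⁴ = 27.7
Step 5: 21.4 × 1.067⁵ = 29.6
Step 6: 21.4 × 1.067⁶ = 31.6

20.1pt, 21.4pt, 22.8pt, 24.4pt, 26.0pt, 27.7pt, 29.6pt, 31.6pt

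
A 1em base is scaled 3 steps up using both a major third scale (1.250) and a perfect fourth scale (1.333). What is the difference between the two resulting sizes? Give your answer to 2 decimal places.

0.42em

Major third: 1.0 × 1.250³ = 1.9531em
Perfect fourth: 1.0 × 1.333³ = 2.3686em
Difference: 2.3686 − 1.9531 = 0.4155em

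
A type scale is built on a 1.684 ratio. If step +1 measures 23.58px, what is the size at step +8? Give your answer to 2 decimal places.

905.60px

The gap is 8 − (1) = 7 steps, so the factor is 1.684^7.
23.58 × 1.684⁷ = 23.58 × 38.40560 ≈ 905.604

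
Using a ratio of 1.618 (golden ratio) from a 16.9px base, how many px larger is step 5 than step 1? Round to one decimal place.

Step 1: 16.9 × 1.618 = 27.344px
Step 5: 16.9 × 1.618⁵ = 187.404px
Difference: 187.404 − 27.344 = 160.060px

160.1px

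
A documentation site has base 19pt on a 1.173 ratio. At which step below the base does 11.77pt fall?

3

1.173ⁿ = 19 / 11.77 = 1.6143
n = ln(1.6143) / ln(1.173) = 0.4789 / 0.1596 ≈ 3.00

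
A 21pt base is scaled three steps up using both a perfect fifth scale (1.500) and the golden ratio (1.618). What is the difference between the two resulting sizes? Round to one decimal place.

18.1pt

Perfect fifth: 21.0 × 1.500³ = 70.875pt
Golden ratio: 21.0 × 1.618³ = 88.952pt
Difference: 88.952 − 70.875 = 18.077pt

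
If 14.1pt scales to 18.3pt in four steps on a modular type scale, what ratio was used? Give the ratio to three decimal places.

The ratio satisfies 14.1 × r⁴ = 18.3, so r = (18.3 / 14.1)^(1/4).
r = 1.2979^(1/4) ≈ 1.0674

1.067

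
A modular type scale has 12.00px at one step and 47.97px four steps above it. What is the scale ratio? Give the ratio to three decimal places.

1.414

r⁴ = 47.97 / 12.00, so r = (47.97/12.00)^(1/4).
r = 3.9975^(1/4) ≈ 1.4140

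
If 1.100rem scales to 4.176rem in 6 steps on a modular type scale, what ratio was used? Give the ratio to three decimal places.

r⁶ = 4.176 / 1.100, so r = (4.176/1.100)^(1/6).
r = 3.7964^(1/6) ≈ 1.2490

1.249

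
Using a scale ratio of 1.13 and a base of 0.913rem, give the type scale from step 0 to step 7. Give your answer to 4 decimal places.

Step 0: 0.913rem
Step 1: 0.913 × 1.13 = 1.0317
Step 2: 0.913 × 1.13² = 1.1658
Step 3: 0.913 × 1.13³ = 1.3174
Step 4: 0.913 × 1.13⁴ = 1.4886
Step 5: 0.913 × 1.13⁵ = 1.6821
Step 6: 0.913 × 1.13⁶ = 1.9008
Step 7: 0.913 × 1.13⁷ = 2.1479

0.9130rem, 1.0317rem, 1.1658rem, 1.3174rem, 1.4886rem, 1.6821rem, 1.9008rem, 2.1479rem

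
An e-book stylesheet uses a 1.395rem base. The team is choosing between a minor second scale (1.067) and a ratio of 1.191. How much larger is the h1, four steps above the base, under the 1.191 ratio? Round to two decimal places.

1.00rem

Minor second: 1.395 × 1.067⁴ = 1.8081rem
At 1.191: 1.395 × 1.191⁴ = 2.8069rem
Difference: 2.8069 − 1.8081 = 0.9988rem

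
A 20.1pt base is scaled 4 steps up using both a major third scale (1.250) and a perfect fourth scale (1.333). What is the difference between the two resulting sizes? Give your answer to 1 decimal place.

14.4pt

Major third: 20.1 × 1.250⁴ = 49.072pt
Perfect fourth: 20.1 × 1.333⁴ = 63.462pt
Difference: 63.462 − 49.072 = 14.390pt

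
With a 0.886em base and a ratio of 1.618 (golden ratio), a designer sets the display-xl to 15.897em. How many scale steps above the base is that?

6

1.618ⁿ = 15.897 / 0.886 = 17.9424
n = ln(17.9424) / ln(1.618) = 2.8872 / 0.4812 ≈ 6.00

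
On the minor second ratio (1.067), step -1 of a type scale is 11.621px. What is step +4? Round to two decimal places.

11.621 × 1.067⁵ = 11.621 × 1.38300 ≈ 16.072

16.07px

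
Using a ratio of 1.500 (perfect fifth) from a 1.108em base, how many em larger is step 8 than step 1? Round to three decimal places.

Step 1: 1.108 × 1.500 = 1.66200em
Step 8: 1.108 × 1.500⁸ = 28.39683em
Difference: 28.39683 − 1.66200 = 26.73483em

26.735em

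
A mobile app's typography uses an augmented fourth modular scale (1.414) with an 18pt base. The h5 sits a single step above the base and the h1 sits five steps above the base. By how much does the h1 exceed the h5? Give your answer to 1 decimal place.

76.3pt

Step 1: 18.0 × 1.414 = 25.452pt
Step 5: 18.0 × 1.414⁵ = 101.747pt
Difference: 101.747 − 25.452 = 76.295pt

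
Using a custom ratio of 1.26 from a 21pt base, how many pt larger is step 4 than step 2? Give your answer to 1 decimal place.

19.6pt

Step 2: 21.0 × 1.26² = 33.340pt
Step 4: 21.0 × 1.26⁴ = 52.930pt
Difference: 52.930 − 33.340 = 19.590pt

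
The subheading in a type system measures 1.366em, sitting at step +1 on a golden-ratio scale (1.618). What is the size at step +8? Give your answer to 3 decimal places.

1.366 × 1.618⁷ = 1.366 × 29.03017 ≈ 39.655

39.655em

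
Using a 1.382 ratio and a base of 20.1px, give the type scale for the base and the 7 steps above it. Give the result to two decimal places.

Step 0: 20.1px
Step 1: 20.1 × 1.382 = 27.78
Step 2: 20.1 × 1.382² = 38.39
Step 3: 20.1 × 1.382³ = 53.05
Step 4: 20.1 × 1.382⁴ = 73.32
Step 5: 20.1 × 1.382⁵ = 101.33
Step 6: 20.1 × 1.382⁶ = 140.04
Step 7: 20.1 × 1.382⁷ = 193.53

20.10px, 27.78px, 38.39px, 53.05px, 73.32px, 101.33px, 140.04px, 193.53px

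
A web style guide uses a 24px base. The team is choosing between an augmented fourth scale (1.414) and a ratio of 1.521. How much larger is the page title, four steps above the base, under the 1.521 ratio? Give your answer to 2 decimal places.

32.51px

Augmented fourth: 24.0 × 1.414⁴ = 95.9420px
At 1.521: 24.0 × 1.521⁴ = 128.4482px
Difference: 128.4482 − 95.9420 = 32.5062px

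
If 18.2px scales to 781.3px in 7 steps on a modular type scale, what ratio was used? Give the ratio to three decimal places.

r⁷ = 781.3 / 18.2, so r = (781.3/18.2)^(1/7).
r = 42.9286^(1/7) ≈ 1.7110

1.711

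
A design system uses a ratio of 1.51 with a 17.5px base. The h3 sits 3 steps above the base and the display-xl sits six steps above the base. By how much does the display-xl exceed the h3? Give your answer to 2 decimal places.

147.19px

Step 3: 17.5 × 1.51³ = 60.2516px
Step 6: 17.5 × 1.51⁶ = 207.4435px
Difference: 207.4435 − 60.2516 = 147.1919px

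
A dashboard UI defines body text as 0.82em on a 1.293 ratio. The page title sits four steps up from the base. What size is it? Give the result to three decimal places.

0.82 × 1.293⁴ = 0.82 × 2.79508 ≈ 2.292

2.292em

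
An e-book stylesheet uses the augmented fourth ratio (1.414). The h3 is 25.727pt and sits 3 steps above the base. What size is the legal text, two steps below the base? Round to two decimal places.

25.727 ÷ 1.414⁵ = 25.727 ÷ 5.65258 ≈ 4.551

4.55pt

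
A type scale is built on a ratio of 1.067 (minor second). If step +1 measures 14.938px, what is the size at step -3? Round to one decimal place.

11.5px

The gap is -3 − (1) = -4 steps, so the factor is 1.067^-4.
14.938 ÷ 1.067⁴ = 14.938 ÷ 1.29616 ≈ 11.525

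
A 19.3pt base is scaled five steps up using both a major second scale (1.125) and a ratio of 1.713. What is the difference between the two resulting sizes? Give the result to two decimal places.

Major second: 19.3 × 1.125⁵ = 34.7792pt
At 1.713: 19.3 × 1.713⁵ = 284.6716pt
Difference: 284.6716 − 34.7792 = 249.8924pt

249.89pt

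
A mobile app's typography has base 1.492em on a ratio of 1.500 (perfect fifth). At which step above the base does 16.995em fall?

6

1.500ⁿ = 16.995 / 1.492 = 11.3908
n = ln(11.3908) / ln(1.500) = 2.4328 / 0.4055 ≈ 6.00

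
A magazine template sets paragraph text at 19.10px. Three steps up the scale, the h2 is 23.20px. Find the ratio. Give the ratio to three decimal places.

1.067

The ratio satisfies 19.10 × r³ = 23.20, so r = (23.20 / 19.10)^(1/3).
r = 1.2147^(1/3) ≈ 1.0670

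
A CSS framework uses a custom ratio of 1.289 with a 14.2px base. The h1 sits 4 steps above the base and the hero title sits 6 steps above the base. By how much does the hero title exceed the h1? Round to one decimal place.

Step 4: 14.2 × 1.289⁴ = 39.201px
Step 6: 14.2 × 1.289⁶ = 65.134px
Difference: 65.134 − 39.201 = 25.933px

25.9px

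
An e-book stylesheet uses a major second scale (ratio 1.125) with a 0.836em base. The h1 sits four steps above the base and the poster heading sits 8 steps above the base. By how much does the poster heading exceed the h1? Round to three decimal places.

Step 4: 0.836 × 1.125⁴ = 1.33911em
Step 8: 0.836 × 1.125⁸ = 2.14500em
Difference: 2.14500 − 1.33911 = 0.80589em

0.806em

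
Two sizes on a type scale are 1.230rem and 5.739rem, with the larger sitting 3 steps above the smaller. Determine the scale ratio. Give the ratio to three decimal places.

The ratio satisfies 1.230 × r³ = 5.739, so r = (5.739 / 1.230)^(1/3).
r = 4.6659^(1/3) ≈ 1.6710

1.671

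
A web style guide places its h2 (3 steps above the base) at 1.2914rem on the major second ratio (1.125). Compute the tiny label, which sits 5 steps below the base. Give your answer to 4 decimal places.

1.2914 ÷ 1.125⁸ = 1.2914 ÷ 2.56578 ≈ 0.5033

0.5033rem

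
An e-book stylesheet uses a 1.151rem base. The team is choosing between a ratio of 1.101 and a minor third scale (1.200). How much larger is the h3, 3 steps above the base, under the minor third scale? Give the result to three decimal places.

At 1.101: 1.151 × 1.101³ = 1.53616rem
Minor third: 1.151 × 1.200³ = 1.98893rem
Difference: 1.98893 − 1.53616 = 0.45277rem

0.453rem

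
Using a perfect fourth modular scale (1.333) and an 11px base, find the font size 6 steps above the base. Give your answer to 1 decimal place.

11.0 × 1.333⁶ = 11.0 × 5.61023 ≈ 61.71

61.7px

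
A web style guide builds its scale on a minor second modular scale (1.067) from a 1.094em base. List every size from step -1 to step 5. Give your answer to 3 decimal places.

1.025em, 1.094em, 1.167em, 1.246em, 1.329em, 1.418em, 1.513em

Step -1: 1.094 ÷ 1.067 = 1.025
Step 0: 1.094em
Step 1: 1.094 × 1.067 = 1.167
Step 2: 1.094 × 1.067² = 1.246
Step 3: 1.094 × 1.067³ = 1.329
Step 4: 1.094 × 1.067⁴ = 1.418
Step 5: 1.094 × 1.067⁵ = 1.513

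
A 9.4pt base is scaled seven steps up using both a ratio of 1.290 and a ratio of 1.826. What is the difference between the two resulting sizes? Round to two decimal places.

580.38pt

At 1.290: 9.4 × 1.290⁷ = 55.8799pt
At 1.826: 9.4 × 1.826⁷ = 636.2580pt
Difference: 636.2580 − 55.8799 = 580.3781pt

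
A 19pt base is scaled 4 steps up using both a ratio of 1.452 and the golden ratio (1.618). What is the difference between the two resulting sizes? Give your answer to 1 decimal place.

45.8pt

At 1.452: 19.0 × 1.452⁴ = 84.454pt
Golden ratio: 19.0 × 1.618⁴ = 130.217pt
Difference: 130.217 − 84.454 = 45.763pt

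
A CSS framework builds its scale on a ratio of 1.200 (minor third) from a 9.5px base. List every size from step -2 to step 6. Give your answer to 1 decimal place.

Step -2: 9.5 ÷ 1.200² = 6.6
Step -1: 9.5 ÷ 1.200 = 7.9
Step 0: 9.5px
Step 1: 9.5 × 1.200 = 11.4
Step 2: 9.5 × 1.200² = 13.7
Step 3: 9.5 × 1.200³ = 16.4
Step 4: 9.5 × 1.200⁴ = 19.7
Step 5: 9.5 × 1.200⁵ = 23.6
Step 6: 9.5 × 1.200⁶ = 28.4

6.6px, 7.9px, 9.5px, 11.4px, 13.7px, 16.4px, 19.7px, 23.6px, 28.4px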